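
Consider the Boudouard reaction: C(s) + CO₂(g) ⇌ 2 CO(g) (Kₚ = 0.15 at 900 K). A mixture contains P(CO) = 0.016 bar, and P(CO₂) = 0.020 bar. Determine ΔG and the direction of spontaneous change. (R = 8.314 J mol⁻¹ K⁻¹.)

ΔG = -18.4 kJ/mol; the forward reaction is spontaneous

(C is a pure solid — omitted from Qₚ.)
Qₚ = P(CO)² / P(CO₂) = (0.016)² / (0.020) = 0.0128
ΔG = RT ln(Qₚ/Kₚ) = (8.314 J mol⁻¹ K⁻¹)(900 K) × ln(0.0128/0.15)
   = (7.483 kJ/mol)(-2.461) = -18.4 kJ/mol
ΔG < 0, so the forward reaction is spontaneous (proceeds forward).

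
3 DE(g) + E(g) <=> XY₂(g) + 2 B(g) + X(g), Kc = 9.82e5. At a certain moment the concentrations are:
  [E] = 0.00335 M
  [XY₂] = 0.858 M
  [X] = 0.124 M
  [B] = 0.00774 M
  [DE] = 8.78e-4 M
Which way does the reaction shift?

to the left

Qc = [XY₂]·[B]²·[X] / ([DE]³·[E]) = (0.858)·(0.00774)²·(0.124) / ((8.78e-4)³·(0.00335)) = 2.81e6
Qc = 2.81e6 > Kc = 9.82e5, so the reverse reaction proceeds.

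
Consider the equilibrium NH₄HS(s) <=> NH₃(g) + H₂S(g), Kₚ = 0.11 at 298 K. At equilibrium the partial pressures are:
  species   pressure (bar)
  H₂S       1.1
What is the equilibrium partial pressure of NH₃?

P(NH₃) = 0.10 bar

(NH₄HS is a pure solid — omitted from Kₚ.)
At equilibrium, Kₚ = P(NH₃)·P(H₂S) = 0.11.
(P(NH₃))·(1.1) = 0.11
P(NH₃) = 0.100 = 0.10 bar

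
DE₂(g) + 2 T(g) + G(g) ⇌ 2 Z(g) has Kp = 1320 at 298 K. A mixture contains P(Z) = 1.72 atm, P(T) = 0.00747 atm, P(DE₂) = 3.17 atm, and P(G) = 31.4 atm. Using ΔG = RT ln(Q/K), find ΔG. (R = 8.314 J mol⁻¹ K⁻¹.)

Qp = P(Z)² / (P(DE₂)·P(T)²·P(G)) = (1.72)² / ((3.17)·(0.00747)²·(31.4)) = 533
ΔG = RT ln(Qp/Kp) = (8.314 J mol⁻¹ K⁻¹)(298 K) × ln(533/1320)
   = (2.478 kJ/mol)(-0.9069) = -2.25 kJ/mol
ΔG < 0, so the forward reaction is spontaneous (proceeds forward).

ΔG = -2.25 kJ/mol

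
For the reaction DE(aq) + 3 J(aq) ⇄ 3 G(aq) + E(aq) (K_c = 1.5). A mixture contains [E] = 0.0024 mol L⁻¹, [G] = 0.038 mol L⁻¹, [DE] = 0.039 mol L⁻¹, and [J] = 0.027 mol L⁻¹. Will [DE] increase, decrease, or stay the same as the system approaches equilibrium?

decrease

Q_c = [G]³·[E] / ([DE]·[J]³) = (0.038)³·(0.0024) / ((0.039)·(0.027)³) = 0.17
Q_c = 0.17 < K_c = 1.5: net forward reaction.
DE is a reactant, so it decreases.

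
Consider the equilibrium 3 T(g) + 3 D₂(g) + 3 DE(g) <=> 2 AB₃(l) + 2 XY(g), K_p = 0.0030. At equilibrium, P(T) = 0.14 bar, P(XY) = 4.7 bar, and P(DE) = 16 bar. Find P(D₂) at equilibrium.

P(D₂) = 8.7 bar

(AB₃ is a pure liquid — omitted from K_p.)
At equilibrium, K_p = P(XY)² / (P(T)³·P(D₂)³·P(DE)³) = 0.0030.
(4.7)² / ((0.14)³·(P(D₂))³·(16)³) = 0.0030
P(D₂)³ = 655 ⇒ P(D₂) = 8.7 bar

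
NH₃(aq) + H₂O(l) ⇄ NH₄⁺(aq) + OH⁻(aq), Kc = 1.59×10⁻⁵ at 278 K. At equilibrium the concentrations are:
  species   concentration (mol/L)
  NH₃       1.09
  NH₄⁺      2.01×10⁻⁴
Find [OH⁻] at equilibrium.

(H₂O is a pure liquid — omitted from Kc.)
At equilibrium, Kc = [NH₄⁺]·[OH⁻] / [NH₃] = 1.59×10⁻⁵.
(2.01×10⁻⁴)·([OH⁻]) / (1.09) = 1.59×10⁻⁵
[OH⁻] = 0.0862 mol/L

[OH⁻] = 0.0862 mol/L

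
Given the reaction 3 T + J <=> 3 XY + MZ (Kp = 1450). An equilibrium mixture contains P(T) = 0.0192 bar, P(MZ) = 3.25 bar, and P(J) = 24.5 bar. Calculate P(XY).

At equilibrium, Kp = P(XY)³·P(MZ) / (P(T)³·P(J)) = 1450.
(P(XY))³·(3.25) / ((0.0192)³·(24.5)) = 1450
P(XY)³ = 0.0774 ⇒ P(XY) = 0.426 bar

P(XY) = 0.426 bar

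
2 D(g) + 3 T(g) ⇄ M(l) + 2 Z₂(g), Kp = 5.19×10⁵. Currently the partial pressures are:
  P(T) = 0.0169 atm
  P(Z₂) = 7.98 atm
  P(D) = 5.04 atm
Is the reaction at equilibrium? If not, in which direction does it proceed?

at equilibrium

(M is a pure liquid — omitted from Qp.)
Qp = P(Z₂)² / (P(D)²·P(T)³) = (7.98)² / ((5.04)²·(0.0169)³) = 5.19×10⁵
Qp = 5.19×10⁵ = Kp, so the system is already at equilibrium.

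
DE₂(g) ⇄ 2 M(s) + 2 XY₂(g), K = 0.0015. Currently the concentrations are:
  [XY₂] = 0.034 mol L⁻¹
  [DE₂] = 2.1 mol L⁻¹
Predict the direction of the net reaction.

toward products

(M is a pure solid — omitted from Q.)
Q = [XY₂]² / [DE₂] = (0.034)² / (2.1) = 5.5×10⁻⁴
Q = 5.5×10⁻⁴ < K = 0.0015, so the forward reaction proceeds.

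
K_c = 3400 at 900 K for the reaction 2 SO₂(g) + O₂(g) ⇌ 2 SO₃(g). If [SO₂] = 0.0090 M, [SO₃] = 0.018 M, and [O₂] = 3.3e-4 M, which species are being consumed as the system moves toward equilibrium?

Q_c = [SO₃]² / ([SO₂]²·[O₂]) = (0.018)² / ((0.0090)²·(3.3e-4)) = 12000
Q_c = 12000 > K_c = 3400: net reverse reaction.

SO₃ (products)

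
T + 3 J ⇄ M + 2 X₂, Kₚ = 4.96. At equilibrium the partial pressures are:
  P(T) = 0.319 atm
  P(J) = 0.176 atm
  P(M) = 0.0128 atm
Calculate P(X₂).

At equilibrium, Kₚ = P(M)·P(X₂)² / (P(T)·P(J)³) = 4.96.
(0.0128)·(P(X₂))² / ((0.319)·(0.176)³) = 4.96
P(X₂)² = 0.674 ⇒ P(X₂) = 0.821 atm

P(X₂) = 0.821 atm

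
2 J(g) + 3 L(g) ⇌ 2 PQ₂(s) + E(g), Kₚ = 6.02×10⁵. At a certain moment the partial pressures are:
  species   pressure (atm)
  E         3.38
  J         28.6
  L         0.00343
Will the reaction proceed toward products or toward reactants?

forward (toward products)

(PQ₂ is a pure solid — omitted from Qₚ.)
Qₚ = P(E) / (P(J)²·P(L)³) = (3.38) / ((28.6)²·(0.00343)³) = 1.02×10⁵
Qₚ = 1.02×10⁵ < Kₚ = 6.02×10⁵, so the forward reaction proceeds.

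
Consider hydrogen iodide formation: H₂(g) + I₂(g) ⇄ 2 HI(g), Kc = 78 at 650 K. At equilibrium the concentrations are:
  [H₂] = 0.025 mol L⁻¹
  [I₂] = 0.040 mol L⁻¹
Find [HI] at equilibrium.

At equilibrium, Kc = [HI]² / ([H₂]·[I₂]) = 78.
([HI])² / ((0.025)·(0.040)) = 78
[HI]² = 0.0780 ⇒ [HI] = 0.28 mol L⁻¹

[HI] = 0.28 mol L⁻¹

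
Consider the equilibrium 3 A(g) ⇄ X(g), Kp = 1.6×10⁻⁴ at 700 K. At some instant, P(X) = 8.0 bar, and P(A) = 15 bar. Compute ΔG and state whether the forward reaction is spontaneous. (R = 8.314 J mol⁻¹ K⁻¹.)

Qp = P(X) / P(A)³ = (8.0) / (15)³ = 0.00237
ΔG = RT ln(Qp/Kp) = (8.314 J mol⁻¹ K⁻¹)(700 K) × ln(0.00237/1.6×10⁻⁴)
   = (5.820 kJ/mol)(2.695) = 15.7 kJ/mol
ΔG > 0, so the forward reaction is non-spontaneous (proceeds in reverse).

ΔG = 15.7 kJ/mol; the forward reaction is non-spontaneous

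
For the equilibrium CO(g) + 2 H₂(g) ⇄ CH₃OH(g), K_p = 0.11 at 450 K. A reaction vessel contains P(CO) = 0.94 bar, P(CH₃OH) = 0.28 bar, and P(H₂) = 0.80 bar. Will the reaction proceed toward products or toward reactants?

Q_p = P(CH₃OH) / (P(CO)·P(H₂)²) = (0.28) / ((0.94)·(0.80)²) = 0.47
Q_p = 0.47 > K_p = 0.11, so the reverse reaction proceeds.

to the left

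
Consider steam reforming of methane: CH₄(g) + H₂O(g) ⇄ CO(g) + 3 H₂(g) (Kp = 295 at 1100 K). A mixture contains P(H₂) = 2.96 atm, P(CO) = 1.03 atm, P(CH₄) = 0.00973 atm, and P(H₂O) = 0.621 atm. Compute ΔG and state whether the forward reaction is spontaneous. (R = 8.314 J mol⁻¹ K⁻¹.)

Qp = P(CO)·P(H₂)³ / (P(CH₄)·P(H₂O)) = (1.03)·(2.96)³ / ((0.00973)·(0.621)) = 4420
ΔG = RT ln(Qp/Kp) = (8.314 J mol⁻¹ K⁻¹)(1100 K) × ln(4420/295)
   = (9.145 kJ/mol)(2.707) = 24.8 kJ/mol
ΔG > 0, so the forward reaction is non-spontaneous (proceeds in reverse).

ΔG = 24.8 kJ/mol; the forward reaction is non-spontaneous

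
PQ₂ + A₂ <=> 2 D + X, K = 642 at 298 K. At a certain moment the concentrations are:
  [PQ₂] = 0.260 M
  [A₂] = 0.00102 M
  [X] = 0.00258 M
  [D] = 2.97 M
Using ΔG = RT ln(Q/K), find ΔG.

Q = [D]²·[X] / ([PQ₂]·[A₂]) = (2.97)²·(0.00258) / ((0.260)·(0.00102)) = 85.8
ΔG = RT ln(Q/K) = (8.314 J mol⁻¹ K⁻¹)(298 K) × ln(85.8/642)
   = (2.478 kJ/mol)(-2.013) = -4.99 kJ/mol
ΔG < 0, so the forward reaction is spontaneous (proceeds forward).

ΔG = -4.99 kJ/mol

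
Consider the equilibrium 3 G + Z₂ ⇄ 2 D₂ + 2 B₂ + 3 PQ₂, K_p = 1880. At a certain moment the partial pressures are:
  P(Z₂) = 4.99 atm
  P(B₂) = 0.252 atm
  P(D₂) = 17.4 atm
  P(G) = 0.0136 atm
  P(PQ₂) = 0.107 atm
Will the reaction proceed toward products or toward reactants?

Q_p = P(D₂)²·P(B₂)²·P(PQ₂)³ / (P(G)³·P(Z₂)) = (17.4)²·(0.252)²·(0.107)³ / ((0.0136)³·(4.99)) = 1880
Q_p = 1880 = K_p, so the system is already at equilibrium.

no net change (already at equilibrium)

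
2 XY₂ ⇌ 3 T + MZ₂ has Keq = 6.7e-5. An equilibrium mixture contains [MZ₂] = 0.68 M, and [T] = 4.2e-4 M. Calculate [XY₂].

[XY₂] = 8.7e-4 M

At equilibrium, Keq = [T]³·[MZ₂] / [XY₂]² = 6.7e-5.
(4.2e-4)³·(0.68) / ([XY₂])² = 6.7e-5
[XY₂]² = 7.52e-7 ⇒ [XY₂] = 8.7e-4 M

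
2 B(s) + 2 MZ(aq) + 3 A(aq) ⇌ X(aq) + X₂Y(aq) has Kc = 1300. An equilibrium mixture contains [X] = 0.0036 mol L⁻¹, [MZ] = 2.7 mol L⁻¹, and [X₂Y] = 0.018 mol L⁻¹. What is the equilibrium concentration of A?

[A] = 0.0019 mol L⁻¹

(B is a pure solid — omitted from Kc.)
At equilibrium, Kc = [X]·[X₂Y] / ([MZ]²·[A]³) = 1300.
(0.0036)·(0.018) / ((2.7)²·([A])³) = 1300
[A]³ = 6.84e-9 ⇒ [A] = 0.0019 mol L⁻¹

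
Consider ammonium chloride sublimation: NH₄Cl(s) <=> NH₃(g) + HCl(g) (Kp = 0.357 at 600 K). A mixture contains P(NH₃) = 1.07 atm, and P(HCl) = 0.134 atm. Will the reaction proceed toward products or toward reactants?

(NH₄Cl is a pure solid — omitted from Qp.)
Qp = P(NH₃)·P(HCl) = (1.07)·(0.134) = 0.143
Qp = 0.143 < Kp = 0.357, so the forward reaction proceeds.

to the right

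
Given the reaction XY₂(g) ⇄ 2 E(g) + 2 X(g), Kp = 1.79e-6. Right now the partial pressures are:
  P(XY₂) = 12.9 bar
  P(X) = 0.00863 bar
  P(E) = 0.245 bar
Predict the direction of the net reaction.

Qp = P(E)²·P(X)² / P(XY₂) = (0.245)²·(0.00863)² / (12.9) = 3.47e-7
Qp = 3.47e-7 < Kp = 1.79e-6, so the forward reaction proceeds.

to the right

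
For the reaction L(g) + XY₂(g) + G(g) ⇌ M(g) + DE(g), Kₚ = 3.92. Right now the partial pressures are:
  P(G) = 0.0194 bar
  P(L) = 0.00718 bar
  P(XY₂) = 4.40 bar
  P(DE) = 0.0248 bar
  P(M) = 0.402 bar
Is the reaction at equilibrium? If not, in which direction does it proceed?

reverse (toward reactants)

Qₚ = P(M)·P(DE) / (P(L)·P(XY₂)·P(G)) = (0.402)·(0.0248) / ((0.00718)·(4.40)·(0.0194)) = 16.3
Qₚ = 16.3 > Kₚ = 3.92, so the reverse reaction proceeds.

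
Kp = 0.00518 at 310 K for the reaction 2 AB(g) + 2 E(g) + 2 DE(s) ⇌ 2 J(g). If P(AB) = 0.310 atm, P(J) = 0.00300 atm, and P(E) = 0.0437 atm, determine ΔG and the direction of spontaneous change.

(DE is a pure solid — omitted from Qp.)
Qp = P(J)² / (P(AB)²·P(E)²) = (0.00300)² / ((0.310)²·(0.0437)²) = 0.0490
ΔG = RT ln(Qp/Kp) = (8.314 J mol⁻¹ K⁻¹)(310 K) × ln(0.0490/0.00518)
   = (2.577 kJ/mol)(2.247) = 5.79 kJ/mol
ΔG > 0, so the forward reaction is non-spontaneous (proceeds in reverse).

ΔG = 5.79 kJ/mol; the forward reaction is non-spontaneous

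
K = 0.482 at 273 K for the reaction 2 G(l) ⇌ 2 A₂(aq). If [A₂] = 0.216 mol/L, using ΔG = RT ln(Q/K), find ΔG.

(G is a pure liquid — omitted from Q.)
Q = [A₂]² = (0.216)² = 0.0467
ΔG = RT ln(Q/K) = (8.314 J mol⁻¹ K⁻¹)(273 K) × ln(0.0467/0.482)
   = (2.270 kJ/mol)(-2.334) = -5.30 kJ/mol
ΔG < 0, so the forward reaction is spontaneous (proceeds forward).

ΔG = -5.30 kJ/mol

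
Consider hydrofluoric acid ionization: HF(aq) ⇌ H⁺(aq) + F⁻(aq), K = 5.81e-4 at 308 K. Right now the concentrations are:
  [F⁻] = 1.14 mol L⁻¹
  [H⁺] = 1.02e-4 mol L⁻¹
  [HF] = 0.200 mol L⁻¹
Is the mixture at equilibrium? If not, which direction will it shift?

yes, at equilibrium

Q = [H⁺]·[F⁻] / [HF] = (1.02e-4)·(1.14) / (0.200) = 5.81e-4
Q = 5.81e-4 = K; the system is at equilibrium.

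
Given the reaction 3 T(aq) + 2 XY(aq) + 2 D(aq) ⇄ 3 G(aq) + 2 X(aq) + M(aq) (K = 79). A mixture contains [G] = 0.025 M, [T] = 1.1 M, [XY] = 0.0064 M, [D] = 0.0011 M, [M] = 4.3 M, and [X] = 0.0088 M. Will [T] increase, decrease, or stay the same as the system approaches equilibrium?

stay the same

Q = [G]³·[X]²·[M] / ([T]³·[XY]²·[D]²) = (0.025)³·(0.0088)²·(4.3) / ((1.1)³·(0.0064)²·(0.0011)²) = 79
Q = 79 = K; the system is at equilibrium.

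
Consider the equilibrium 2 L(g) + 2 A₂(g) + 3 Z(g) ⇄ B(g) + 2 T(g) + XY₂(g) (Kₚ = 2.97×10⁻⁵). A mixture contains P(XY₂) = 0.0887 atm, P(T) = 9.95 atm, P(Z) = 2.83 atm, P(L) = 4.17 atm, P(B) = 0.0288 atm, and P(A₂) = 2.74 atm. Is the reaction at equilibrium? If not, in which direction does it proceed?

to the left

Qₚ = P(B)·P(T)²·P(XY₂) / (P(L)²·P(A₂)²·P(Z)³) = (0.0288)·(9.95)²·(0.0887) / ((4.17)²·(2.74)²·(2.83)³) = 8.55×10⁻⁵
Qₚ = 8.55×10⁻⁵ > Kₚ = 2.97×10⁻⁵, so the reverse reaction proceeds.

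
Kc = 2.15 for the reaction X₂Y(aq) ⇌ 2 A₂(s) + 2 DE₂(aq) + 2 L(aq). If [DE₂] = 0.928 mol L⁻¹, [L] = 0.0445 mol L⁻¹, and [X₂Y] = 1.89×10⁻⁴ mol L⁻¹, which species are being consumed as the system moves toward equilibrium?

(A₂ is a pure solid — omitted from Qc.)
Qc = [DE₂]²·[L]² / [X₂Y] = (0.928)²·(0.0445)² / (1.89×10⁻⁴) = 9.02
Qc = 9.02 > Kc = 2.15: net reverse reaction.

A₂, DE₂, L (products)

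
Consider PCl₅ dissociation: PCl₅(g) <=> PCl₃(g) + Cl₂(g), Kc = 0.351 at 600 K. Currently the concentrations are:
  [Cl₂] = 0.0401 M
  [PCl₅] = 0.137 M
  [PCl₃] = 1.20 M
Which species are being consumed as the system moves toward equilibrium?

none (at equilibrium)

Qc = [PCl₃]·[Cl₂] / [PCl₅] = (1.20)·(0.0401) / (0.137) = 0.351
Qc = 0.351 = Kc; the system is at equilibrium.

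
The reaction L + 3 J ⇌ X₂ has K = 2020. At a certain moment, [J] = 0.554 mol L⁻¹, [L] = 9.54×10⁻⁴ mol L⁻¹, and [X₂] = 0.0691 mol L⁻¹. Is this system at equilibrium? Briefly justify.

no; Q < K, reaction proceeds forward

Q = [X₂] / ([L]·[J]³) = (0.0691) / ((9.54×10⁻⁴)·(0.554)³) = 426
Q = 426 < K = 2020: net forward reaction.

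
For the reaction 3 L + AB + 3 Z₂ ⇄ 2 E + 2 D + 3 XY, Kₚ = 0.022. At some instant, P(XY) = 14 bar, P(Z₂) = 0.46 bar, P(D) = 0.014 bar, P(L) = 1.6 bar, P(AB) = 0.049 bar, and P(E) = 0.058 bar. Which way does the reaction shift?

to the left

Qₚ = P(E)²·P(D)²·P(XY)³ / (P(L)³·P(AB)·P(Z₂)³) = (0.058)²·(0.014)²·(14)³ / ((1.6)³·(0.049)·(0.46)³) = 0.093
Qₚ = 0.093 > Kₚ = 0.022, so the reverse reaction proceeds.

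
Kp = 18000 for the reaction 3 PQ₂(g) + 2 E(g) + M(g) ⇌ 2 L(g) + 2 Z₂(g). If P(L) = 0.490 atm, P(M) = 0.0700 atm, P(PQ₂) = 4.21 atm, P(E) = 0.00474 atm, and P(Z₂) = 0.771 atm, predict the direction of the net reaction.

forward (toward products)

Qp = P(L)²·P(Z₂)² / (P(PQ₂)³·P(E)²·P(M)) = (0.490)²·(0.771)² / ((4.21)³·(0.00474)²·(0.0700)) = 1220
Qp = 1220 < Kp = 18000, so the forward reaction proceeds.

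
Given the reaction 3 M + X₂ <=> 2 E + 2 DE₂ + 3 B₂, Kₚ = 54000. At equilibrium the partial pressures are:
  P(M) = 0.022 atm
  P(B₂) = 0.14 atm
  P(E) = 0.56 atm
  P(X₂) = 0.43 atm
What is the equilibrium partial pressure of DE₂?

At equilibrium, Kₚ = P(E)²·P(DE₂)²·P(B₂)³ / (P(M)³·P(X₂)) = 54000.
(0.56)²·(P(DE₂))²·(0.14)³ / ((0.022)³·(0.43)) = 54000
P(DE₂)² = 287 ⇒ P(DE₂) = 17 atm

P(DE₂) = 17 atm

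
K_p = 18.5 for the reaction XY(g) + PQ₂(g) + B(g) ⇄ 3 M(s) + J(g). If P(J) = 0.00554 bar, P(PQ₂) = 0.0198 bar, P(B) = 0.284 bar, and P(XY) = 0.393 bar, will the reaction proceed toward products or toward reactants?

in the forward direction

(M is a pure solid — omitted from Q_p.)
Q_p = P(J) / (P(XY)·P(PQ₂)·P(B)) = (0.00554) / ((0.393)·(0.0198)·(0.284)) = 2.51
Q_p = 2.51 < K_p = 18.5, so the forward reaction proceeds.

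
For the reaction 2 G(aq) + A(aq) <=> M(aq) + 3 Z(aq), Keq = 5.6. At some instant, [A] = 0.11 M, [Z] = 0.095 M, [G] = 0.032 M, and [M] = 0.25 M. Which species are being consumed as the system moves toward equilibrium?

G, A (reactants)

Q = [M]·[Z]³ / ([G]²·[A]) = (0.25)·(0.095)³ / ((0.032)²·(0.11)) = 1.9
Q = 1.9 < Keq = 5.6: net forward reaction.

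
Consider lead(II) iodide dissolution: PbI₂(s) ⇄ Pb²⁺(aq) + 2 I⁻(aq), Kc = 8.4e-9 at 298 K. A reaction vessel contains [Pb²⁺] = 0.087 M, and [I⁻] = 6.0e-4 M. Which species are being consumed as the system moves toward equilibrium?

Pb²⁺, I⁻ (products)

(PbI₂ is a pure solid — omitted from Qc.)
Qc = [Pb²⁺]·[I⁻]² = (0.087)·(6.0e-4)² = 3.1e-8
Qc = 3.1e-8 > Kc = 8.4e-9: net reverse reaction.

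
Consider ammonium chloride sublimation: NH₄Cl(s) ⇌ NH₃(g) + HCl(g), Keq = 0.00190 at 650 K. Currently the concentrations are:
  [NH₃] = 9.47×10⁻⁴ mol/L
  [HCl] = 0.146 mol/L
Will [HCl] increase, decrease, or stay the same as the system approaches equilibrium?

increase

(NH₄Cl is a pure solid — omitted from Q.)
Q = [NH₃]·[HCl] = (9.47×10⁻⁴)·(0.146) = 1.38×10⁻⁴
Q = 1.38×10⁻⁴ < Keq = 0.00190: net forward reaction.
HCl is a product, so it increases.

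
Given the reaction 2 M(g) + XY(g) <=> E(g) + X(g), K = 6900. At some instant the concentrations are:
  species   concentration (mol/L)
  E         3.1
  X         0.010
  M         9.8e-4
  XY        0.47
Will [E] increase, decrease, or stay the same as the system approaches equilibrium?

decrease

Q = [E]·[X] / ([M]²·[XY]) = (3.1)·(0.010) / ((9.8e-4)²·(0.47)) = 69000
Q = 69000 > K = 6900: net reverse reaction.
E is a product, so it decreases.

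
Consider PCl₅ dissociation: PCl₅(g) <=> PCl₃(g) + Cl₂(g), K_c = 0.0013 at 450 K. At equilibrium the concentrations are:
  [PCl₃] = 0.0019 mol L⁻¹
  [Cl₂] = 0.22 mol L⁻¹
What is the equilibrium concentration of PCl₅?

[PCl₅] = 0.32 mol L⁻¹

At equilibrium, K_c = [PCl₃]·[Cl₂] / [PCl₅] = 0.0013.
(0.0019)·(0.22) / ([PCl₅]) = 0.0013
[PCl₅] = 0.322 = 0.32 mol L⁻¹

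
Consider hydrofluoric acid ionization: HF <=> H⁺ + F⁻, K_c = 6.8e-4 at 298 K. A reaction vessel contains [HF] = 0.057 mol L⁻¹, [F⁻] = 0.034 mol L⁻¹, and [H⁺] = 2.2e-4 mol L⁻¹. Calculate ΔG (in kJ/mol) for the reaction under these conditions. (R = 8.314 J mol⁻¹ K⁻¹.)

Q_c = [H⁺]·[F⁻] / [HF] = (2.2e-4)·(0.034) / (0.057) = 1.31e-4
ΔG = RT ln(Q_c/K_c) = (8.314 J mol⁻¹ K⁻¹)(298 K) × ln(1.31e-4/6.8e-4)
   = (2.478 kJ/mol)(-1.647) = -4.08 kJ/mol
ΔG < 0, so the forward reaction is spontaneous (proceeds forward).

ΔG = -4.08 kJ/mol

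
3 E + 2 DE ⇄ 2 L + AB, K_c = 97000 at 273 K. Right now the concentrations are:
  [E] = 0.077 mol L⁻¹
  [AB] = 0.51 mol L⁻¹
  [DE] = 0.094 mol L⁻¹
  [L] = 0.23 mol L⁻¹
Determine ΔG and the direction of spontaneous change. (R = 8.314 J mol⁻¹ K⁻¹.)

Q_c = [L]²·[AB] / ([E]³·[DE]²) = (0.23)²·(0.51) / ((0.077)³·(0.094)²) = 6690
ΔG = RT ln(Q_c/K_c) = (8.314 J mol⁻¹ K⁻¹)(273 K) × ln(6690/97000)
   = (2.270 kJ/mol)(-2.674) = -6.07 kJ/mol
ΔG < 0, so the forward reaction is spontaneous (proceeds forward).

ΔG = -6.07 kJ/mol; the forward reaction is spontaneous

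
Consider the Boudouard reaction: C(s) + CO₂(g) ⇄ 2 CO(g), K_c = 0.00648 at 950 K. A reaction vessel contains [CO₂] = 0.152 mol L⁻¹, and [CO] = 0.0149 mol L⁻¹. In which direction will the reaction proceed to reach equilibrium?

(C is a pure solid — omitted from Q_c.)
Q_c = [CO]² / [CO₂] = (0.0149)² / (0.152) = 0.00146
Q_c = 0.00146 < K_c = 0.00648, so the forward reaction proceeds.

in the forward direction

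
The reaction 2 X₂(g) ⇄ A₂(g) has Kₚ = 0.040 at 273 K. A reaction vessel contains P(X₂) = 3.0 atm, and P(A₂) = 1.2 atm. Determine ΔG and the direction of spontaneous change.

ΔG = 2.73 kJ/mol; the forward reaction is non-spontaneous

Qₚ = P(A₂) / P(X₂)² = (1.2) / (3.0)² = 0.133
ΔG = RT ln(Qₚ/Kₚ) = (8.314 J mol⁻¹ K⁻¹)(273 K) × ln(0.133/0.040)
   = (2.270 kJ/mol)(1.201) = 2.73 kJ/mol
ΔG > 0, so the forward reaction is non-spontaneous (proceeds in reverse).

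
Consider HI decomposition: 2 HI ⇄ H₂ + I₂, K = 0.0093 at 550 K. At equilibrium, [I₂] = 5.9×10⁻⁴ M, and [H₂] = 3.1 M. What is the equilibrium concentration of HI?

[HI] = 0.44 M

At equilibrium, K = [H₂]·[I₂] / [HI]² = 0.0093.
(3.1)·(5.9×10⁻⁴) / ([HI])² = 0.0093
[HI]² = 0.197 ⇒ [HI] = 0.44 M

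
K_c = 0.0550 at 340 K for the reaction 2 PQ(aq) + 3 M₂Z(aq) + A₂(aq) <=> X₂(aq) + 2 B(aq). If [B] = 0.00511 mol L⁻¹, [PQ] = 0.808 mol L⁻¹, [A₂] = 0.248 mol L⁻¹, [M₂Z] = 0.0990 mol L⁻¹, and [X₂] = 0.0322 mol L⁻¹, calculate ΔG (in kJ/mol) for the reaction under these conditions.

Q_c = [X₂]·[B]² / ([PQ]²·[M₂Z]³·[A₂]) = (0.0322)·(0.00511)² / ((0.808)²·(0.0990)³·(0.248)) = 0.00535
ΔG = RT ln(Q_c/K_c) = (8.314 J mol⁻¹ K⁻¹)(340 K) × ln(0.00535/0.0550)
   = (2.827 kJ/mol)(-2.330) = -6.59 kJ/mol
ΔG < 0, so the forward reaction is spontaneous (proceeds forward).

ΔG = -6.59 kJ/mol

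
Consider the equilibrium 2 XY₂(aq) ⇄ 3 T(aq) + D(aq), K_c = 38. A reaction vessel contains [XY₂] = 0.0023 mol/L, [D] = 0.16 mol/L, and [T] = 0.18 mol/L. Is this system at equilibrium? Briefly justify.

no; Q > K, reaction proceeds in reverse

Q_c = [T]³·[D] / [XY₂]² = (0.18)³·(0.16) / (0.0023)² = 180
Q_c = 180 > K_c = 38: net reverse reaction.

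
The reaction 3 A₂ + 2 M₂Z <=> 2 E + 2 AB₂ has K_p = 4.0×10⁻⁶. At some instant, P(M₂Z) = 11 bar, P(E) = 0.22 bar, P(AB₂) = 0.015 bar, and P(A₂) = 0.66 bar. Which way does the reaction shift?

Q_p = P(E)²·P(AB₂)² / (P(A₂)³·P(M₂Z)²) = (0.22)²·(0.015)² / ((0.66)³·(11)²) = 3.1×10⁻⁷
Q_p = 3.1×10⁻⁷ < K_p = 4.0×10⁻⁶, so the forward reaction proceeds.

to the right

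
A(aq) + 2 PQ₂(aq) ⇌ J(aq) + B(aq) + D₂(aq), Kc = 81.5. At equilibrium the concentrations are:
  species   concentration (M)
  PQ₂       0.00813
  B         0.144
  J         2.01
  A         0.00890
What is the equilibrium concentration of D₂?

[D₂] = 1.66e-4 M

At equilibrium, Kc = [J]·[B]·[D₂] / ([A]·[PQ₂]²) = 81.5.
(2.01)·(0.144)·([D₂]) / ((0.00890)·(0.00813)²) = 81.5
[D₂] = 1.66e-4 M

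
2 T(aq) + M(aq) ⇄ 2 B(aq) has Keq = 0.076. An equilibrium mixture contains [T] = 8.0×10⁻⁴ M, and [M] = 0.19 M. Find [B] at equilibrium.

[B] = 9.6×10⁻⁵ M

At equilibrium, Keq = [B]² / ([T]²·[M]) = 0.076.
([B])² / ((8.0×10⁻⁴)²·(0.19)) = 0.076
[B]² = 9.24×10⁻⁹ ⇒ [B] = 9.6×10⁻⁵ M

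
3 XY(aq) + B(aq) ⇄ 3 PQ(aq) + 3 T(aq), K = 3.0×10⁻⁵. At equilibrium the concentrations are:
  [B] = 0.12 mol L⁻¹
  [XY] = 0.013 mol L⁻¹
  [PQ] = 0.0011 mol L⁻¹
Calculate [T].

[T] = 0.18 mol L⁻¹

At equilibrium, K = [PQ]³·[T]³ / ([XY]³·[B]) = 3.0×10⁻⁵.
(0.0011)³·([T])³ / ((0.013)³·(0.12)) = 3.0×10⁻⁵
[T]³ = 0.00594 ⇒ [T] = 0.18 mol L⁻¹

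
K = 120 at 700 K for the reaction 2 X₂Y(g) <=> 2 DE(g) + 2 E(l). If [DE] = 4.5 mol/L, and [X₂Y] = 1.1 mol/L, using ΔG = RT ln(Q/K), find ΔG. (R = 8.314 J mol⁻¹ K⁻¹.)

(E is a pure liquid — omitted from Q.)
Q = [DE]² / [X₂Y]² = (4.5)² / (1.1)² = 16.7
ΔG = RT ln(Q/K) = (8.314 J mol⁻¹ K⁻¹)(700 K) × ln(16.7/120)
   = (5.820 kJ/mol)(-1.972) = -11.5 kJ/mol
ΔG < 0, so the forward reaction is spontaneous (proceeds forward).

ΔG = -11.5 kJ/mol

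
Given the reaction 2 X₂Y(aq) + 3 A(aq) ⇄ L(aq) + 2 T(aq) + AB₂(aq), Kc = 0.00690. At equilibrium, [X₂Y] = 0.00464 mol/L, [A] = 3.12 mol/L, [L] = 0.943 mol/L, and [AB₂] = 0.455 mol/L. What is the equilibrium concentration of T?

At equilibrium, Kc = [L]·[T]²·[AB₂] / ([X₂Y]²·[A]³) = 0.00690.
(0.943)·([T])²·(0.455) / ((0.00464)²·(3.12)³) = 0.00690
[T]² = 1.05e-5 ⇒ [T] = 0.00324 mol/L

[T] = 0.00324 mol/L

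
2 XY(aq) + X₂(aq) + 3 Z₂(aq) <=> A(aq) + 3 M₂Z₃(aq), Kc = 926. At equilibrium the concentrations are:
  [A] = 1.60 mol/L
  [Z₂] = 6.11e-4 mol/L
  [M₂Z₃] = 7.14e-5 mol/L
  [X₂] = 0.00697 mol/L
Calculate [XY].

[XY] = 0.0199 mol/L

At equilibrium, Kc = [A]·[M₂Z₃]³ / ([XY]²·[X₂]·[Z₂]³) = 926.
(1.60)·(7.14e-5)³ / (([XY])²·(0.00697)·(6.11e-4)³) = 926
[XY]² = 3.96e-4 ⇒ [XY] = 0.0199 mol/L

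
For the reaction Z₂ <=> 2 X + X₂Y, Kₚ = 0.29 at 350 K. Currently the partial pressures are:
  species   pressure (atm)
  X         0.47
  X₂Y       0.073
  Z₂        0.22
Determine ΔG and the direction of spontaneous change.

ΔG = -4.00 kJ/mol; the forward reaction is spontaneous

Qₚ = P(X)²·P(X₂Y) / P(Z₂) = (0.47)²·(0.073) / (0.22) = 0.0733
ΔG = RT ln(Qₚ/Kₚ) = (8.314 J mol⁻¹ K⁻¹)(350 K) × ln(0.0733/0.29)
   = (2.910 kJ/mol)(-1.375) = -4.00 kJ/mol
ΔG < 0, so the forward reaction is spontaneous (proceeds forward).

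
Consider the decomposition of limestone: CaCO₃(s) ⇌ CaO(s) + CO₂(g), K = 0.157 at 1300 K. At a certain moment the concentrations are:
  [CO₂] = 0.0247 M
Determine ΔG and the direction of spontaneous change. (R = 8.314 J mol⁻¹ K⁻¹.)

(CaCO₃, CaO are pure solids — omitted from Q.)
Q = [CO₂] = 0.0247
ΔG = RT ln(Q/K) = (8.314 J mol⁻¹ K⁻¹)(1300 K) × ln(0.0247/0.157)
   = (10.81 kJ/mol)(-1.849) = -20.0 kJ/mol
ΔG < 0, so the forward reaction is spontaneous (proceeds forward).

ΔG = -20.0 kJ/mol; the forward reaction is spontaneous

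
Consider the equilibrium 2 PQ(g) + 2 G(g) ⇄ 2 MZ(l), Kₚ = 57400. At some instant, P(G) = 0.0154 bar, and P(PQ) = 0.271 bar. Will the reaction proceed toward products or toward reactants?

no net change (already at equilibrium)

(MZ is a pure liquid — omitted from Qₚ.)
Qₚ = 1 / (P(PQ)²·P(G)²) = 1 / ((0.271)²·(0.0154)²) = 57400
Qₚ = 57400 = Kₚ, so the system is already at equilibrium.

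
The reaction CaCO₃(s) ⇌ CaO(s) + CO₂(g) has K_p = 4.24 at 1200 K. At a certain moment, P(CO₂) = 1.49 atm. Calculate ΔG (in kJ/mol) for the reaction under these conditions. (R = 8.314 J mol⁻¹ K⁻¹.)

ΔG = -10.4 kJ/mol

(CaCO₃, CaO are pure solids — omitted from Q_p.)
Q_p = P(CO₂) = 1.49
ΔG = RT ln(Q_p/K_p) = (8.314 J mol⁻¹ K⁻¹)(1200 K) × ln(1.49/4.24)
   = (9.977 kJ/mol)(-1.046) = -10.4 kJ/mol
ΔG < 0, so the forward reaction is spontaneous (proceeds forward).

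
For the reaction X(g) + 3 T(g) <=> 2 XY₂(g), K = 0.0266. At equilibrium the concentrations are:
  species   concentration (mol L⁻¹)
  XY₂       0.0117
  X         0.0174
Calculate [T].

At equilibrium, K = [XY₂]² / ([X]·[T]³) = 0.0266.
(0.0117)² / ((0.0174)·([T])³) = 0.0266
[T]³ = 0.296 ⇒ [T] = 0.666 mol L⁻¹

[T] = 0.666 mol L⁻¹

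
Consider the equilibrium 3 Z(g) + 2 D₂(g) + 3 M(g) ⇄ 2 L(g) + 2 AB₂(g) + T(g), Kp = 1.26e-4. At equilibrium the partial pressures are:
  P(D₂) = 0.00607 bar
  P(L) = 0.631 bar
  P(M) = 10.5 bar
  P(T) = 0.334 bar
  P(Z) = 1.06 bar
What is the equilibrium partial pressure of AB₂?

P(AB₂) = 0.00694 bar

At equilibrium, Kp = P(L)²·P(AB₂)²·P(T) / (P(Z)³·P(D₂)²·P(M)³) = 1.26e-4.
(0.631)²·(P(AB₂))²·(0.334) / ((1.06)³·(0.00607)²·(10.5)³) = 1.26e-4
P(AB₂)² = 4.81e-5 ⇒ P(AB₂) = 0.00694 bar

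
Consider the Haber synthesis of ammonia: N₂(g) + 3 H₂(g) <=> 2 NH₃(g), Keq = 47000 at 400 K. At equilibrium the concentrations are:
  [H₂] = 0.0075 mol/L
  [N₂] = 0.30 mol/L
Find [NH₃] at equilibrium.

[NH₃] = 0.077 mol/L

At equilibrium, Keq = [NH₃]² / ([N₂]·[H₂]³) = 47000.
([NH₃])² / ((0.30)·(0.0075)³) = 47000
[NH₃]² = 0.00595 ⇒ [NH₃] = 0.077 mol/L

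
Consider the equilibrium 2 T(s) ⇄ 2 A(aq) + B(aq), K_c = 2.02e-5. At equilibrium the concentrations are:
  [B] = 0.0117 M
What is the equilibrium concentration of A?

(T is a pure solid — omitted from K_c.)
At equilibrium, K_c = [A]²·[B] = 2.02e-5.
([A])²·(0.0117) = 2.02e-5
[A]² = 0.00173 ⇒ [A] = 0.0416 M

[A] = 0.0416 M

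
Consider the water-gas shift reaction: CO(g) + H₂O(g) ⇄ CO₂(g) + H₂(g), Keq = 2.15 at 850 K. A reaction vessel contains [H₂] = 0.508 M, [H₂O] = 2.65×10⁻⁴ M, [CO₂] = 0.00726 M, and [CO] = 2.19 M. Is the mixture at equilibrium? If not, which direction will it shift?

no; Q > K, reaction proceeds in reverse

Q = [CO₂]·[H₂] / ([CO]·[H₂O]) = (0.00726)·(0.508) / ((2.19)·(2.65×10⁻⁴)) = 6.35
Q = 6.35 > Keq = 2.15: net reverse reaction.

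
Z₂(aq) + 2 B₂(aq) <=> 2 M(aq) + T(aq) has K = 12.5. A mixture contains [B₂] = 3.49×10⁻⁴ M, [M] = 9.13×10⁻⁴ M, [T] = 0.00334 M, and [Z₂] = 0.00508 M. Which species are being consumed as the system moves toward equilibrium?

Z₂, B₂ (reactants)

Q = [M]²·[T] / ([Z₂]·[B₂]²) = (9.13×10⁻⁴)²·(0.00334) / ((0.00508)·(3.49×10⁻⁴)²) = 4.50
Q = 4.50 < K = 12.5: net forward reaction.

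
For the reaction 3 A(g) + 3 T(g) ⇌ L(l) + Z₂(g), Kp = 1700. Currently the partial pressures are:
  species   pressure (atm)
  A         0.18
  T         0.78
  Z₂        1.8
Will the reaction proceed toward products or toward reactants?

(L is a pure liquid — omitted from Qp.)
Qp = P(Z₂) / (P(A)³·P(T)³) = (1.8) / ((0.18)³·(0.78)³) = 650
Qp = 650 < Kp = 1700, so the forward reaction proceeds.

to the right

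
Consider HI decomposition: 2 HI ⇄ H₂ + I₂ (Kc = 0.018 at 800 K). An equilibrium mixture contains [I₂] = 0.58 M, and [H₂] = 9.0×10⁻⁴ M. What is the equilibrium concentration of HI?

At equilibrium, Kc = [H₂]·[I₂] / [HI]² = 0.018.
(9.0×10⁻⁴)·(0.58) / ([HI])² = 0.018
[HI]² = 0.0290 ⇒ [HI] = 0.17 M

[HI] = 0.17 M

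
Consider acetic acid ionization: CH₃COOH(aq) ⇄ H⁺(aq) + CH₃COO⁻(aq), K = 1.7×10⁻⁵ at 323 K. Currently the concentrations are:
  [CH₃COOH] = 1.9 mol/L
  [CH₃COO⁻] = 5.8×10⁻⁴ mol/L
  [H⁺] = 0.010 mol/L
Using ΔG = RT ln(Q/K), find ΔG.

ΔG = -4.61 kJ/mol

Q = [H⁺]·[CH₃COO⁻] / [CH₃COOH] = (0.010)·(5.8×10⁻⁴) / (1.9) = 3.05×10⁻⁶
ΔG = RT ln(Q/K) = (8.314 J mol⁻¹ K⁻¹)(323 K) × ln(3.05×10⁻⁶/1.7×10⁻⁵)
   = (2.685 kJ/mol)(-1.718) = -4.61 kJ/mol
ΔG < 0, so the forward reaction is spontaneous (proceeds forward).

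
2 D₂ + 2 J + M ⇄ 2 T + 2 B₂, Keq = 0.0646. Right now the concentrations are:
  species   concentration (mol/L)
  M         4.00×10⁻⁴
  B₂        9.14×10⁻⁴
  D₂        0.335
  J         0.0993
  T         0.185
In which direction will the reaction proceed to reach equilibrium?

neither direction; the system is at equilibrium

Q = [T]²·[B₂]² / ([D₂]²·[J]²·[M]) = (0.185)²·(9.14×10⁻⁴)² / ((0.335)²·(0.0993)²·(4.00×10⁻⁴)) = 0.0646
Q = 0.0646 = Keq, so the system is already at equilibrium.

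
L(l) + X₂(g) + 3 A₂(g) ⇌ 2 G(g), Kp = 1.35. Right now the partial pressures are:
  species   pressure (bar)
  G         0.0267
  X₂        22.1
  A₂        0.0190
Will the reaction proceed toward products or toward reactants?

(L is a pure liquid — omitted from Qp.)
Qp = P(G)² / (P(X₂)·P(A₂)³) = (0.0267)² / ((22.1)·(0.0190)³) = 4.70
Qp = 4.70 > Kp = 1.35, so the reverse reaction proceeds.

toward reactants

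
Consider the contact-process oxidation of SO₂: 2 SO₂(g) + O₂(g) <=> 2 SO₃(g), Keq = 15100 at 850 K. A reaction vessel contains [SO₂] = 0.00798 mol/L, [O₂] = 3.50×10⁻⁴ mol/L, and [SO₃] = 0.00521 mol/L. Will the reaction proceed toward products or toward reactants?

in the forward direction

Q = [SO₃]² / ([SO₂]²·[O₂]) = (0.00521)² / ((0.00798)²·(3.50×10⁻⁴)) = 1220
Q = 1220 < Keq = 15100, so the forward reaction proceeds.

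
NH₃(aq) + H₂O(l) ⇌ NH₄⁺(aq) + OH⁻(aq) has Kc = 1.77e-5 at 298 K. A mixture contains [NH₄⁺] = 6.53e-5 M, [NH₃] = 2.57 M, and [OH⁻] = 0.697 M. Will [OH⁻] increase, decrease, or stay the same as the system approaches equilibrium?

(H₂O is a pure liquid — omitted from Qc.)
Qc = [NH₄⁺]·[OH⁻] / [NH₃] = (6.53e-5)·(0.697) / (2.57) = 1.77e-5
Qc = 1.77e-5 = Kc; the system is at equilibrium.

stay the same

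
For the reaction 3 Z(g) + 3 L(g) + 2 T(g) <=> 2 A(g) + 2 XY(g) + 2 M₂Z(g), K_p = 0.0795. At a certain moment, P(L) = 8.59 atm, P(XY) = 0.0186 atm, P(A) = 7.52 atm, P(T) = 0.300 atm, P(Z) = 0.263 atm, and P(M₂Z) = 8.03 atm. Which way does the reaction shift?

Q_p = P(A)²·P(XY)²·P(M₂Z)² / (P(Z)³·P(L)³·P(T)²) = (7.52)²·(0.0186)²·(8.03)² / ((0.263)³·(8.59)³·(0.300)²) = 1.22
Q_p = 1.22 > K_p = 0.0795, so the reverse reaction proceeds.

reverse (toward reactants)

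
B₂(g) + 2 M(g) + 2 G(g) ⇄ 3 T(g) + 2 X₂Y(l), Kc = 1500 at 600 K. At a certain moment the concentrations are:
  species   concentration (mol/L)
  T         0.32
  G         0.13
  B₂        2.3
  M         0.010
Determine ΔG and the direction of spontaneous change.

(X₂Y is a pure liquid — omitted from Qc.)
Qc = [T]³ / ([B₂]·[M]²·[G]²) = (0.32)³ / ((2.3)·(0.010)²·(0.13)²) = 8430
ΔG = RT ln(Qc/Kc) = (8.314 J mol⁻¹ K⁻¹)(600 K) × ln(8430/1500)
   = (4.988 kJ/mol)(1.726) = 8.61 kJ/mol
ΔG > 0, so the forward reaction is non-spontaneous (proceeds in reverse).

ΔG = 8.61 kJ/mol; the forward reaction is non-spontaneous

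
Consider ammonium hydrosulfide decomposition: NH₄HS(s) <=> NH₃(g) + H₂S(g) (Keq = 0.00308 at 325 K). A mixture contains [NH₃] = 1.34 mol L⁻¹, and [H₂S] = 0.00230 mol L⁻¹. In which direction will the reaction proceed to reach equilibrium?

(NH₄HS is a pure solid — omitted from Q.)
Q = [NH₃]·[H₂S] = (1.34)·(0.00230) = 0.00308
Q = 0.00308 = Keq, so the system is already at equilibrium.

at equilibrium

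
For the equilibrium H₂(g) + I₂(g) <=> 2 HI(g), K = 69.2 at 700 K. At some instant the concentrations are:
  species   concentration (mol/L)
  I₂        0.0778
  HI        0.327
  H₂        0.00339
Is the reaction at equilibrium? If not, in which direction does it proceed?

toward reactants

Q = [HI]² / ([H₂]·[I₂]) = (0.327)² / ((0.00339)·(0.0778)) = 405
Q = 405 > K = 69.2, so the reverse reaction proceeds.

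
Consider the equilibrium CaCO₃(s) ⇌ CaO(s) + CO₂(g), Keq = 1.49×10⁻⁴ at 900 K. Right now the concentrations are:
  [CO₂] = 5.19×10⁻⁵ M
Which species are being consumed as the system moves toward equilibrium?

CaCO₃ (reactants)

(CaCO₃, CaO are pure solids — omitted from Q.)
Q = [CO₂] = 5.19×10⁻⁵
Q = 5.19×10⁻⁵ < Keq = 1.49×10⁻⁴: net forward reaction.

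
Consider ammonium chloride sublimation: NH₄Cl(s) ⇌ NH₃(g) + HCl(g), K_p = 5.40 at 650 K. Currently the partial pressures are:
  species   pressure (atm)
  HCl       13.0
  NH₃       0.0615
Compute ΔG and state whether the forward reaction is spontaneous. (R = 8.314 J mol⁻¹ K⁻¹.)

ΔG = -10.3 kJ/mol; the forward reaction is spontaneous

(NH₄Cl is a pure solid — omitted from Q_p.)
Q_p = P(NH₃)·P(HCl) = (0.0615)·(13.0) = 0.800
ΔG = RT ln(Q_p/K_p) = (8.314 J mol⁻¹ K⁻¹)(650 K) × ln(0.800/5.40)
   = (5.404 kJ/mol)(-1.910) = -10.3 kJ/mol
ΔG < 0, so the forward reaction is spontaneous (proceeds forward).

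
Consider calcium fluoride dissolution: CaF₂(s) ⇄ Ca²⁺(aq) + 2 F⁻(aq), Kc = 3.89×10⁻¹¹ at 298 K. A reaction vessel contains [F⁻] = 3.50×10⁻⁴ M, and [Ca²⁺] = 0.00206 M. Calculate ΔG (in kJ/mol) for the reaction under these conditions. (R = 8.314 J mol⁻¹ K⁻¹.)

(CaF₂ is a pure solid — omitted from Qc.)
Qc = [Ca²⁺]·[F⁻]² = (0.00206)·(3.50×10⁻⁴)² = 2.52×10⁻¹⁰
ΔG = RT ln(Qc/Kc) = (8.314 J mol⁻¹ K⁻¹)(298 K) × ln(2.52×10⁻¹⁰/3.89×10⁻¹¹)
   = (2.478 kJ/mol)(1.868) = 4.63 kJ/mol
ΔG > 0, so the forward reaction is non-spontaneous (proceeds in reverse).

ΔG = 4.63 kJ/mol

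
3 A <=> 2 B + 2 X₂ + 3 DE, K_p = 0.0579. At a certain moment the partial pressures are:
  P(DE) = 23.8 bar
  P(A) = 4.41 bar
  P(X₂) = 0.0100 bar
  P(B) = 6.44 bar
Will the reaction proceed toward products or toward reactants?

toward reactants

Q_p = P(B)²·P(X₂)²·P(DE)³ / P(A)³ = (6.44)²·(0.0100)²·(23.8)³ / (4.41)³ = 0.652
Q_p = 0.652 > K_p = 0.0579, so the reverse reaction proceeds.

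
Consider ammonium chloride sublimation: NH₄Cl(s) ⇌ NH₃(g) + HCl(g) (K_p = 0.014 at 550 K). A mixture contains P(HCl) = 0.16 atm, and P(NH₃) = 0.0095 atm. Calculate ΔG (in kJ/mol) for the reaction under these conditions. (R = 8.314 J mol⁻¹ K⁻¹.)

ΔG = -10.2 kJ/mol

(NH₄Cl is a pure solid — omitted from Q_p.)
Q_p = P(NH₃)·P(HCl) = (0.0095)·(0.16) = 0.00152
ΔG = RT ln(Q_p/K_p) = (8.314 J mol⁻¹ K⁻¹)(550 K) × ln(0.00152/0.014)
   = (4.573 kJ/mol)(-2.220) = -10.2 kJ/mol
ΔG < 0, so the forward reaction is spontaneous (proceeds forward).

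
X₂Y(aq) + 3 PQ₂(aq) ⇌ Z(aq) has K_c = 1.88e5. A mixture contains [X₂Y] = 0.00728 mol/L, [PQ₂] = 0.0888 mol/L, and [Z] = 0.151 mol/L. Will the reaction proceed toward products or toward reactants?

Q_c = [Z] / ([X₂Y]·[PQ₂]³) = (0.151) / ((0.00728)·(0.0888)³) = 29600
Q_c = 29600 < K_c = 1.88e5, so the forward reaction proceeds.

forward (toward products)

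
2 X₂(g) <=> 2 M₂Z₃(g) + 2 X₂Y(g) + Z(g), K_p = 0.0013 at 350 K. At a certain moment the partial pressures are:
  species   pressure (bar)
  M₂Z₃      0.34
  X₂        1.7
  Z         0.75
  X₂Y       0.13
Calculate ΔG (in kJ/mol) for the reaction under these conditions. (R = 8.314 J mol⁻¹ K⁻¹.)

Q_p = P(M₂Z₃)²·P(X₂Y)²·P(Z) / P(X₂)² = (0.34)²·(0.13)²·(0.75) / (1.7)² = 5.07e-4
ΔG = RT ln(Q_p/K_p) = (8.314 J mol⁻¹ K⁻¹)(350 K) × ln(5.07e-4/0.0013)
   = (2.910 kJ/mol)(-0.9416) = -2.74 kJ/mol
ΔG < 0, so the forward reaction is spontaneous (proceeds forward).

ΔG = -2.74 kJ/mol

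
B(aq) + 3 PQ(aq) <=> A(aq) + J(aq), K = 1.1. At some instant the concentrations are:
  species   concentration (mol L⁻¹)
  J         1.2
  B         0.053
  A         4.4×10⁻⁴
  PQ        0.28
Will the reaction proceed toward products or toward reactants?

toward products

Q = [A]·[J] / ([B]·[PQ]³) = (4.4×10⁻⁴)·(1.2) / ((0.053)·(0.28)³) = 0.45
Q = 0.45 < K = 1.1, so the forward reaction proceeds.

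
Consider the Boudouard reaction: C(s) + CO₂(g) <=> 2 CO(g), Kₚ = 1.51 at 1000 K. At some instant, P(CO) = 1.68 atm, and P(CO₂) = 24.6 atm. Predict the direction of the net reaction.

forward (toward products)

(C is a pure solid — omitted from Qₚ.)
Qₚ = P(CO)² / P(CO₂) = (1.68)² / (24.6) = 0.115
Qₚ = 0.115 < Kₚ = 1.51, so the forward reaction proceeds.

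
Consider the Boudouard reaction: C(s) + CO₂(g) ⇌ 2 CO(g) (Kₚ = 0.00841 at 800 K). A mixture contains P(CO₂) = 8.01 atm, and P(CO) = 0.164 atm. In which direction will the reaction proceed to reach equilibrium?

(C is a pure solid — omitted from Qₚ.)
Qₚ = P(CO)² / P(CO₂) = (0.164)² / (8.01) = 0.00336
Qₚ = 0.00336 < Kₚ = 0.00841, so the forward reaction proceeds.

to the right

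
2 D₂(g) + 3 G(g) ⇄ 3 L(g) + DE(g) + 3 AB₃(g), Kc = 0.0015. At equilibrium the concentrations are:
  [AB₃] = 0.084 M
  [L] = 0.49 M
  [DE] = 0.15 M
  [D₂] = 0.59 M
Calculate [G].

At equilibrium, Kc = [L]³·[DE]·[AB₃]³ / ([D₂]²·[G]³) = 0.0015.
(0.49)³·(0.15)·(0.084)³ / ((0.59)²·([G])³) = 0.0015
[G]³ = 0.0200 ⇒ [G] = 0.27 M

[G] = 0.27 M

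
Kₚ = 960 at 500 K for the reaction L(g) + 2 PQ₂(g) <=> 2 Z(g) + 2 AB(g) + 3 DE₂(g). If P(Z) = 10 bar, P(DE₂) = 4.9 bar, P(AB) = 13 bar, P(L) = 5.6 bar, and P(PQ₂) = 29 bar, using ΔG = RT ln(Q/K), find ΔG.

ΔG = -3.42 kJ/mol

Qₚ = P(Z)²·P(AB)²·P(DE₂)³ / (P(L)·P(PQ₂)²) = (10)²·(13)²·(4.9)³ / ((5.6)·(29)²) = 422
ΔG = RT ln(Qₚ/Kₚ) = (8.314 J mol⁻¹ K⁻¹)(500 K) × ln(422/960)
   = (4.157 kJ/mol)(-0.8219) = -3.42 kJ/mol
ΔG < 0, so the forward reaction is spontaneous (proceeds forward).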